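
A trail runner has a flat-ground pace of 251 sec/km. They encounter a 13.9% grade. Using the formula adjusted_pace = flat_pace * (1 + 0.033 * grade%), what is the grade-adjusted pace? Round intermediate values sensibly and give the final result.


Grade factor = 1 + 0.033 * 13.9 = 1.4587
Adjusted = 251 * 1.4587 = 366.13 sec/km

366.13 s/km


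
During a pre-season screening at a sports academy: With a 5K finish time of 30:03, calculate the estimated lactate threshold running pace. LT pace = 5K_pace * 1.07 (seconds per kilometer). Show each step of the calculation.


Race duration = 1803 s for 5 km
Average pace = 1803 / 5 = 360.6 s/km
LT pace = 360.6 * 1.07
= 385.84 s/km

385.84 s/km


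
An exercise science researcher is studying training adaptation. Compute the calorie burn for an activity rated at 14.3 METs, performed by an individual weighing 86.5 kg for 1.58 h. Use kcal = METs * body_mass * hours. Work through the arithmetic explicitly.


Product of METs and mass = 14.3 * 86.5 = 1236.95
Total kcal = 1236.95 * 1.58 = 1954.38 kcal

1954.38 kcal


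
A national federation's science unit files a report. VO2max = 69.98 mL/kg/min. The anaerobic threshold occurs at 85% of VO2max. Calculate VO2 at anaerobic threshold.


AT fraction = 85 / 100 = 0.85
AT VO2 = 69.98 * 0.85
= 59.48 mL/kg/min

59.48 mL/kg/min


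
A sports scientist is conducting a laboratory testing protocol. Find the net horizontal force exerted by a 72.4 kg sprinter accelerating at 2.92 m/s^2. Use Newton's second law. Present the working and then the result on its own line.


Newton's second law: F = m * a
F = 72.4 * 2.92 = 211.41 N

211.41 N


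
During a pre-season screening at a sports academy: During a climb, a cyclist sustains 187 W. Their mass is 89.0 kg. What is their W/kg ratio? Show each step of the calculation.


Power-to-weight = 187 W / 89.0 kg
= 2.101 W/kg

2.101 W/kg


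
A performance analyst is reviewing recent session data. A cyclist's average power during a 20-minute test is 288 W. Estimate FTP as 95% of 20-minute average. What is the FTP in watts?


FTP = 20-min power * 0.95
= 288 * 0.95
= 273.6 W

273.6 W


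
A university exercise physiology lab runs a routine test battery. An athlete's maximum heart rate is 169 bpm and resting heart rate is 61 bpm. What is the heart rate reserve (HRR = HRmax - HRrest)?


HRR = HRmax - HRrest
= 169 - 61
= 108 bpm

108 bpm


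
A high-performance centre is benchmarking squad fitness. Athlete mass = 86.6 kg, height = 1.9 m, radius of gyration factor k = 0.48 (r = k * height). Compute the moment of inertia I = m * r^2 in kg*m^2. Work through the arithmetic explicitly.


r = k * height = 0.48 * 1.9 = 0.912 m
r^2 = 0.912^2 = 0.831744
I = 86.6 * 0.831744 = 72.029 kg*m^2

72.029 kg*m^2


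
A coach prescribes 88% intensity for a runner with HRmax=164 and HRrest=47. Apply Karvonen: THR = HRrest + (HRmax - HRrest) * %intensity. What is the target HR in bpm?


Heart rate reserve = 164 - 47 = 117
Intensity fraction = 88 / 100 = 0.88
THR = 47 + 117 * 0.88 = 149.96 bpm

149.96 bpm


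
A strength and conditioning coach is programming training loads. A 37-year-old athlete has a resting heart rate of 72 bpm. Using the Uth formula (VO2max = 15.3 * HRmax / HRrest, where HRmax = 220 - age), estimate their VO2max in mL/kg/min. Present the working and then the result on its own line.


HRmax = 220 - 37 = 183 bpm
Ratio = HRmax / HRrest = 183 / 72 = 2.5417
VO2max = 15.3 * 2.5417 = 38.89 mL/kg/min

38.89 mL/kg/min


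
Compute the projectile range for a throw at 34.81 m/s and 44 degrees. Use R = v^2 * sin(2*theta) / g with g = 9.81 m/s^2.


Two times the angle = 88 degrees
sin(88) = 0.999391
R = 1211.7361 * 0.999391 / 9.81 = 123.445 m

123.445 m


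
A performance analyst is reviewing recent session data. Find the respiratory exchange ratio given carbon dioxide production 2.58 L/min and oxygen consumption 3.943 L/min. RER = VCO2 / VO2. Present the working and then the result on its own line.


VCO2 = 2.58 L/min
VO2 = 3.943 L/min
RER = 2.58 / 3.943 = 0.6543

0.6543


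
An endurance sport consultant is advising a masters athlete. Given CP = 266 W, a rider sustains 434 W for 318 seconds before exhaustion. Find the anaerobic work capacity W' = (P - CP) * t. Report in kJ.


Excess power = 434 - 266 = 168 W
Work above CP = 168 * 318 = 53424 J
W' = 53.424 kJ

53.424 kJ


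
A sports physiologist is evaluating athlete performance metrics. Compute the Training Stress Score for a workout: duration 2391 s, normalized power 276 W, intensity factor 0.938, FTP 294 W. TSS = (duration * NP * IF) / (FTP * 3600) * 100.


Product = 2391 * 276 * 0.938 = 619001.208
Base = 294 * 3600 = 1058400
TSS = 619001.208 / 1058400 * 100 = 58.48

58.48 TSS


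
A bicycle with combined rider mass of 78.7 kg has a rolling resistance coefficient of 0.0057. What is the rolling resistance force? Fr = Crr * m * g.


Fr = 0.0057 * 78.7 * 9.81
= 0.44859 * 9.81
= 4.401 N

4.401 N


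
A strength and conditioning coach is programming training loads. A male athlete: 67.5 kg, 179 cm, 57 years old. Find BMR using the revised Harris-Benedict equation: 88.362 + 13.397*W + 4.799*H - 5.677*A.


Intercept = 88.362
Weight contribution = 13.397 * 67.5 = 904.2975
Height contribution = 4.799 * 179 = 859.021
Age contribution = 5.677 * 57 = 323.589
BMR = 88.362 + 904.2975 + 859.021 - 323.589
= 1528.09 kcal/day

1528.09 kcal/day


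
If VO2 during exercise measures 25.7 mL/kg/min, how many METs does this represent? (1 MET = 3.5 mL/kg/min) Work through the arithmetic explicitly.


METs = VO2 / 3.5 = 25.7 / 3.5 = 7.34

7.34 METs


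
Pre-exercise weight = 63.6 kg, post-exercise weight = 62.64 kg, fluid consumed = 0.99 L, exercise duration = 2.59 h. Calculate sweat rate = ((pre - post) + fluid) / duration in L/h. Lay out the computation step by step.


Weight loss = 63.6 - 62.64 = 0.96 kg (approx L)
Total sweat = 0.96 + 0.99 = 1.95 L
Sweat rate = 1.95 / 2.59 = 0.753 L/h

0.753 L/h


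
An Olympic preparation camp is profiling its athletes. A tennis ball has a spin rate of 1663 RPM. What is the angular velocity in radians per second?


Convert RPM to rad/s: multiply by 2*pi and divide by 60
omega = 1663 * 2 * pi / 60
= 174.149 rad/s

174.149 rad/s


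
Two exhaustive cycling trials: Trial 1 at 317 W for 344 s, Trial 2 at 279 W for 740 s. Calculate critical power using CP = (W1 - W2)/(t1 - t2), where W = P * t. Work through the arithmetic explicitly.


W1 = 317 * 344 = 109048 J
W2 = 279 * 740 = 206460 J
CP = (109048 - 206460) / (344 - 740)
= -97412 / -396
= 245.99 W

245.99 W


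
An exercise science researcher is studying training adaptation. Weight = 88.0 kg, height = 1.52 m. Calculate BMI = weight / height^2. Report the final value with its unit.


height^2 = 1.52^2 = 2.3104
BMI = 88.0 / 2.3104 = 38.09 kg/m^2

38.09 kg/m^2


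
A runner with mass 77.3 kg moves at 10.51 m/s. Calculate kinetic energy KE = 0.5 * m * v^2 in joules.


v^2 = 10.51^2 = 110.4601
KE = 0.5 * 77.3 * 110.4601
= 4269.28 J

4269.28 J


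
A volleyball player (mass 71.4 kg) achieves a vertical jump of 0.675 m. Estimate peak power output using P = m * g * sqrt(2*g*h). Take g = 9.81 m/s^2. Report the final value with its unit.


2 * g * h = 2 * 9.81 * 0.675 = 13.2435
sqrt(13.2435) = 3.639162 m/s
P = 71.4 * 9.81 * 3.639162 = 2548.99 W

2548.99 W


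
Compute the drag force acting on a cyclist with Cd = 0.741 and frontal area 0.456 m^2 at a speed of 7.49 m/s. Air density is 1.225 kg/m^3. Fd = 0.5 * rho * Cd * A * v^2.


Step 1: v^2 = 56.1001
Step 2: Fd = 0.5 * 1.225 * 0.741 * 0.456 * 56.1001
= 11.611 N

11.611 N


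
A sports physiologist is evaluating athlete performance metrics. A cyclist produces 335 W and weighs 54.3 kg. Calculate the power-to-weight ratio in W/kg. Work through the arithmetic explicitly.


P/W = power / mass
= 335 / 54.3
= 6.169 W/kg

6.169 W/kg


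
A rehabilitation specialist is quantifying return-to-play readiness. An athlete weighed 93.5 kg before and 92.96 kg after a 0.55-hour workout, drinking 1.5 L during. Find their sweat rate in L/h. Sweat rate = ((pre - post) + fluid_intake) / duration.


Body mass change = 0.54 kg
Total sweat loss = 0.54 + 1.5 = 2.04 L
Rate = 2.04 / 0.55 = 3.709 L/h

3.709 L/h


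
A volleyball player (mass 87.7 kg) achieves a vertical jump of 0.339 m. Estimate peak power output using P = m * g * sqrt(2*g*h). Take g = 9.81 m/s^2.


2 * g * h = 2 * 9.81 * 0.339 = 6.65118
sqrt(6.65118) = 2.578988 m/s
P = 87.7 * 9.81 * 2.578988 = 2218.8 W

2218.8 W


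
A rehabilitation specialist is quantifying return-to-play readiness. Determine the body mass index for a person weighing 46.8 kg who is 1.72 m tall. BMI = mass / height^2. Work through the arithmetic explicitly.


BMI = mass / height^2
= 46.8 / 1.72^2
= 46.8 / 2.9584
= 15.82 kg/m^2

15.82 kg/m^2


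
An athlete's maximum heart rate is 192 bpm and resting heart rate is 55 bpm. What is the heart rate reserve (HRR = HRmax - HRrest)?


HRR = HRmax - HRrest
= 192 - 55
= 137 bpm

137 bpm


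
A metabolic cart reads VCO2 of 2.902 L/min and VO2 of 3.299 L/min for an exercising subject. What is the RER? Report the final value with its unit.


RER = VCO2 / VO2 = 2.902 / 3.299 = 0.8797

0.8797


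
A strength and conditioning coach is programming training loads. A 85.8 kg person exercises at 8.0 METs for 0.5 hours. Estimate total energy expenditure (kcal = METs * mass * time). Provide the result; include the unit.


Energy = METs * mass(kg) * time(h)
= 8.0 * 85.8 * 0.5
= 343.2 kcal

343.2 kcal


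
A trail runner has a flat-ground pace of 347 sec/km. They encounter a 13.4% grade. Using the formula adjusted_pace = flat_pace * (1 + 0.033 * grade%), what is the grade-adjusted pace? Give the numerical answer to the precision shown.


Grade factor = 1 + 0.033 * 13.4 = 1.4422
Adjusted = 347 * 1.4422 = 500.44 sec/km

500.44 s/km


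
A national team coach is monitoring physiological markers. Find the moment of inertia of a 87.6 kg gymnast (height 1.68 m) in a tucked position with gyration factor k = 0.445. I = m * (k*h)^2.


Radius of gyration = 0.445 * 1.68 = 0.7476 m
I = 87.6 * 0.7476^2
= 87.6 * 0.558906
= 48.96 kg*m^2

48.96 kg*m^2


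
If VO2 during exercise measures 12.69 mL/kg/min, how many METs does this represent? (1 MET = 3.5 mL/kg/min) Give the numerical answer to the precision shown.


METs = VO2 / 3.5 = 12.69 / 3.5 = 3.63

3.63 METs


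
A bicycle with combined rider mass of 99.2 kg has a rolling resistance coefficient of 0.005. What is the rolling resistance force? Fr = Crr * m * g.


Fr = 0.005 * 99.2 * 9.81
= 0.496 * 9.81
= 4.866 N

4.866 N


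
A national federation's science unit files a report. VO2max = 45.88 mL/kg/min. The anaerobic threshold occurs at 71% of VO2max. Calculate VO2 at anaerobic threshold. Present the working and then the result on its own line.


AT fraction = 71 / 100 = 0.71
AT VO2 = 45.88 * 0.71
= 32.57 mL/kg/min

32.57 mL/kg/min


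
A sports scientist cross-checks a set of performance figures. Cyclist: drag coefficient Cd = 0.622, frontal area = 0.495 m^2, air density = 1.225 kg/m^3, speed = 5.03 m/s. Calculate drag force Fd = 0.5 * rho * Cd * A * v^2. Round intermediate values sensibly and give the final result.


v^2 = 5.03^2 = 25.3009
Fd = 0.5 * 1.225 * 0.622 * 0.495 * 25.3009
= 4.771 N

4.771 N


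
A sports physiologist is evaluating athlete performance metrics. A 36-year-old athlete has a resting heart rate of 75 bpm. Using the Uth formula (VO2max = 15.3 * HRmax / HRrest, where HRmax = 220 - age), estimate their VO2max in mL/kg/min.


HRmax = 220 - 36 = 184 bpm
Ratio = HRmax / HRrest = 184 / 75 = 2.4533
VO2max = 15.3 * 2.4533 = 37.54 mL/kg/min

37.54 mL/kg/min


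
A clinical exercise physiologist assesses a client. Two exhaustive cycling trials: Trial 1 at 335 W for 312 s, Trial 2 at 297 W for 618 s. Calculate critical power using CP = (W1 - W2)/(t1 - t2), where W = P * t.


W1 = 335 * 312 = 104520 J
W2 = 297 * 618 = 183546 J
CP = (104520 - 183546) / (312 - 618)
= -79026 / -306
= 258.25 W

258.25 W


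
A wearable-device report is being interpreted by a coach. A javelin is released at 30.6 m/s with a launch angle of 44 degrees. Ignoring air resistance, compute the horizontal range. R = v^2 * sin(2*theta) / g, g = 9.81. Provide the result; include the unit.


Launch speed squared = 936.36
sin(2 * 44 deg) = 0.999391
Range = 936.36 * 0.999391 / 9.81
= 95.391 m

95.391 m


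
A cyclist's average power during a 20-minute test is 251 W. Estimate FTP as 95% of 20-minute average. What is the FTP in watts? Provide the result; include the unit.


FTP = 20-min power * 0.95
= 251 * 0.95
= 238.45 W

238.45 W


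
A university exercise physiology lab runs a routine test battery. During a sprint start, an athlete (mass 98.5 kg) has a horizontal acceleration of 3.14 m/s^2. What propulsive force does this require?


Propulsive force = mass * acceleration
= 98.5 kg * 3.14 m/s^2
= 309.29 N

309.29 N


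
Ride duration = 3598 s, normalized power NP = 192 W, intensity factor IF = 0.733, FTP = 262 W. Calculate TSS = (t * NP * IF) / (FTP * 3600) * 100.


Numerator = 3598 * 192 * 0.733 = 506368.128
Denominator = 262 * 3600 = 943200
TSS = 506368.128 / 943200 * 100
= 53.69

53.69 TSS


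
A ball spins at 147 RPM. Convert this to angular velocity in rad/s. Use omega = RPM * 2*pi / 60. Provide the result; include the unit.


omega = 147 * 2 * pi / 60
= 147 * 6.28318531 / 60
= 923.628 / 60
= 15.394 rad/s

15.394 rad/s


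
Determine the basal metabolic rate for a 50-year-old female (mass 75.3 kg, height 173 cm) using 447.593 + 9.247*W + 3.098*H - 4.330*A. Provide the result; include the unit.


BMR = 447.593 + 9.247*75.3 + 3.098*173 - 4.330*50
= 1463.35 kcal/day

1463.35 kcal/day


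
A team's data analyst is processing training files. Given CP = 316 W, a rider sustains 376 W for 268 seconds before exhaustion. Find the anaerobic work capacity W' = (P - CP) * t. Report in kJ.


Excess power = 376 - 316 = 60 W
Work above CP = 60 * 268 = 16080 J
W' = 16.08 kJ

16.08 kJ


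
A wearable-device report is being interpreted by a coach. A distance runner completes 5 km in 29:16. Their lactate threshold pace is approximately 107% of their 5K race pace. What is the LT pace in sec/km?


Convert to seconds: 29 min 16 s = 1756 s
Pace per km = 1756 / 5 = 351.2 s/km
LT pace = 351.2 * 1.07 = 375.78 s/km

375.78 s/km


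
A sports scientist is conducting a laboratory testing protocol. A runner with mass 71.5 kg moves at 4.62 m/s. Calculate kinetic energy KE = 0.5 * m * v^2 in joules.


v^2 = 4.62^2 = 21.3444
KE = 0.5 * 71.5 * 21.3444
= 763.06 J

763.06 J


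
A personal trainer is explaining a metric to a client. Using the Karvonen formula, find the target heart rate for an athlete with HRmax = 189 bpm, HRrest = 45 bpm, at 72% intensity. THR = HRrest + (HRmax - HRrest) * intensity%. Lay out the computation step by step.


HRR = 189 - 45 = 144
THR = 45 + 144 * 0.72
= 45 + 103.68
= 148.68 bpm

148.68 bpm


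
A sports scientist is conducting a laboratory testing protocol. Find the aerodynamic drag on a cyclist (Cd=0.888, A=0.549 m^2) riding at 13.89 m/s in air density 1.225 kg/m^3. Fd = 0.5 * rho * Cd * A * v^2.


Fd = 0.5 * 1.225 * 0.888 * 0.549 * 13.89^2
= 0.5 * 1.225 * 0.888 * 0.549 * 192.9321
= 57.61 N

57.61 N


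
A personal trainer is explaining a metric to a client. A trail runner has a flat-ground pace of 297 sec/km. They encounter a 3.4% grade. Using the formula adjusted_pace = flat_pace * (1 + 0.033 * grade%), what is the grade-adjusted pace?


Grade factor = 1 + 0.033 * 3.4 = 1.1122
Adjusted = 297 * 1.1122 = 330.32 sec/km

330.32 s/km


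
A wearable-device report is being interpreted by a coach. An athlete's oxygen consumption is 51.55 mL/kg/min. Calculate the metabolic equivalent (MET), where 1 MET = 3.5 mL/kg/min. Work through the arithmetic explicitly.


MET = VO2 / 3.5
= 51.55 / 3.5
= 14.73 METs

14.73 METs


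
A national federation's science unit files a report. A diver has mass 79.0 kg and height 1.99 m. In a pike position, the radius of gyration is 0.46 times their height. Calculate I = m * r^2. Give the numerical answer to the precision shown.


r = 0.46 * 1.99 = 0.9154 m
I = m * r^2 = 79.0 * 0.837957 = 66.199 kg*m^2

66.199 kg*m^2


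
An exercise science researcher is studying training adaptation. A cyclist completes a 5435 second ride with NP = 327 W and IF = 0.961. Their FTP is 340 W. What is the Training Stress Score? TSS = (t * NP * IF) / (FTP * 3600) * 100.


t * NP * IF = 5435 * 327 * 0.961 = 1707932.445
FTP * 3600 = 1224000
TSS = (1707932.445 / 1224000) * 100 = 139.54

139.54 TSS


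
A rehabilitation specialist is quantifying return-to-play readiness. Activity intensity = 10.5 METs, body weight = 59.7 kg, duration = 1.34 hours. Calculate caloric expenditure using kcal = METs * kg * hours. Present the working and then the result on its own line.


kcal = 10.5 * 59.7 * 1.34
= 626.85 * 1.34
= 839.98 kcal

839.98 kcal


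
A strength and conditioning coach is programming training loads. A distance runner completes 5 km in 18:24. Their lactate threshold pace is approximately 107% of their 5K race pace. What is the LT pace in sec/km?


Convert to seconds: 18 min 24 s = 1104 s
Pace per km = 1104 / 5 = 220.8 s/km
LT pace = 220.8 * 1.07 = 236.26 s/km

236.26 s/km


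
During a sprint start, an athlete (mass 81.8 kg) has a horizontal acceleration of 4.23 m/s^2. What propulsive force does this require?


Propulsive force = mass * acceleration
= 81.8 kg * 4.23 m/s^2
= 346.01 N

346.01 N


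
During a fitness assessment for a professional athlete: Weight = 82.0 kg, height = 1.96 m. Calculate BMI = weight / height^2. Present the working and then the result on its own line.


height^2 = 1.96^2 = 3.8416
BMI = 82.0 / 3.8416 = 21.35 kg/m^2

21.35 kg/m^2


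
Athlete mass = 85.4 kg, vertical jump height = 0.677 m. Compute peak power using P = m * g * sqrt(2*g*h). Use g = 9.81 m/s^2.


sqrt(2 * 9.81 * 0.677) = sqrt(13.28274) = 3.644549 m/s
P = 85.4 * 9.81 * 3.644549
= 3053.31 W

3053.31 W


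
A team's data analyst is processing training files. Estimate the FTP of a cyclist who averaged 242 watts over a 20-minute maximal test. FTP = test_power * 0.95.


FTP = 242 * 0.95 = 229.9 W

229.9 W


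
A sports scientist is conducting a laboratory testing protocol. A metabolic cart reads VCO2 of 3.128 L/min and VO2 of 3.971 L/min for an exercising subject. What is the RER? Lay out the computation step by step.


RER = VCO2 / VO2 = 3.128 / 3.971 = 0.7877

0.7877


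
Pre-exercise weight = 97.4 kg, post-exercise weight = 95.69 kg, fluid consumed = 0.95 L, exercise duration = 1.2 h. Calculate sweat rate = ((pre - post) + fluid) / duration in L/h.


Weight loss = 97.4 - 95.69 = 1.71 kg (approx L)
Total sweat = 1.71 + 0.95 = 2.66 L
Sweat rate = 2.66 / 1.2 = 2.217 L/h

2.217 L/h


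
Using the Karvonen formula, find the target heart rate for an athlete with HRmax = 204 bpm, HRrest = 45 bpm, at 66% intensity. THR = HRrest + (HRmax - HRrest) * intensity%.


HRR = 204 - 45 = 159
THR = 45 + 159 * 0.66
= 45 + 104.94
= 149.94 bpm

149.94 bpm


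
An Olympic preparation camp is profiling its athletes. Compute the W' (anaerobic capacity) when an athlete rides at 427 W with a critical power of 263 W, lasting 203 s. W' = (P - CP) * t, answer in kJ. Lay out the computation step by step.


Above-CP power = 164 W
Duration = 203 s
W' = 164 * 203 = 33292 J
Convert: 33292 / 1000 = 33.292 kJ

33.292 kJ


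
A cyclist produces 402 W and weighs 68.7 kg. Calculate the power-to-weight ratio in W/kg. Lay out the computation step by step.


P/W = power / mass
= 402 / 68.7
= 5.852 W/kg

5.852 W/kg


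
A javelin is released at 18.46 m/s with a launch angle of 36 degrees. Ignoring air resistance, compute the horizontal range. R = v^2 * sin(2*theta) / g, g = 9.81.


Launch speed squared = 340.7716
sin(2 * 36 deg) = 0.951057
Range = 340.7716 * 0.951057 / 9.81
= 33.037 m

33.037 m


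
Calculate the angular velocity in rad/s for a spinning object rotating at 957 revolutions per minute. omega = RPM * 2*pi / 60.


omega = RPM * 2*pi / 60
= 957 * 6.28318531 / 60
= 100.217 rad/s

100.217 rad/s


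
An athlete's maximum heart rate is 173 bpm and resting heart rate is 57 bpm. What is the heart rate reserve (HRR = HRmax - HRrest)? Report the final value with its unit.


HRR = HRmax - HRrest
= 173 - 57
= 116 bpm

116 bpm


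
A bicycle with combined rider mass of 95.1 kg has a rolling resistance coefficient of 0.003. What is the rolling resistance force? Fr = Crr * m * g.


Fr = 0.003 * 95.1 * 9.81
= 0.2853 * 9.81
= 2.799 N

2.799 N


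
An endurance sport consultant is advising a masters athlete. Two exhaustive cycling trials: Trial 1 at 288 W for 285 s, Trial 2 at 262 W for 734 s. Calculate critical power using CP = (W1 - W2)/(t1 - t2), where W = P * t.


W1 = 288 * 285 = 82080 J
W2 = 262 * 734 = 192308 J
CP = (82080 - 192308) / (285 - 734)
= -110228 / -449
= 245.5 W

245.5 W


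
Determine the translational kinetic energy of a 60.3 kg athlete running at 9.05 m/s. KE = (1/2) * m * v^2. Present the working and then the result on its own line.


KE = 0.5 * m * v^2
= 0.5 * 60.3 * 9.05^2
= 0.5 * 60.3 * 81.9025
= 2469.36 J

2469.36 J


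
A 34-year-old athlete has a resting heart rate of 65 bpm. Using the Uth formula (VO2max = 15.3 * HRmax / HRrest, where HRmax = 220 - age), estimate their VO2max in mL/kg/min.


HRmax = 220 - 34 = 186 bpm
Ratio = HRmax / HRrest = 186 / 65 = 2.8615
VO2max = 15.3 * 2.8615 = 43.78 mL/kg/min

43.78 mL/kg/min


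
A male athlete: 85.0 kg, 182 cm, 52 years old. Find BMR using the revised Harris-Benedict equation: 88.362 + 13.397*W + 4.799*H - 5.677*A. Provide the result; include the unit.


Intercept = 88.362
Weight contribution = 13.397 * 85.0 = 1138.745
Height contribution = 4.799 * 182 = 873.418
Age contribution = 5.677 * 52 = 295.204
BMR = 88.362 + 1138.745 + 873.418 - 295.204
= 1805.32 kcal/day

1805.32 kcal/day


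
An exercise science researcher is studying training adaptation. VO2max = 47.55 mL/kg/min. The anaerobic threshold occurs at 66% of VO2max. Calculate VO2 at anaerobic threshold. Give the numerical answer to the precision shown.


AT fraction = 66 / 100 = 0.66
AT VO2 = 47.55 * 0.66
= 31.38 mL/kg/min

31.38 mL/kg/min


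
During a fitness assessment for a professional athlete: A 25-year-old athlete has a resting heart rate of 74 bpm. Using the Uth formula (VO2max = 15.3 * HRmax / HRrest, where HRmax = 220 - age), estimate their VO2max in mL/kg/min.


HRmax = 220 - 25 = 195 bpm
Ratio = HRmax / HRrest = 195 / 74 = 2.6351
VO2max = 15.3 * 2.6351 = 40.32 mL/kg/min

40.32 mL/kg/min


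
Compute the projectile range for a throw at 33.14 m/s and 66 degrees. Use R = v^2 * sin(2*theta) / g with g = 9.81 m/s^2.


Two times the angle = 132 degrees
sin(132) = 0.743145
R = 1098.2596 * 0.743145 / 9.81 = 83.197 m

83.197 m


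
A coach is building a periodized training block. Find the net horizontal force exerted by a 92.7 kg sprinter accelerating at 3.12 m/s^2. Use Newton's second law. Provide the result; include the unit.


Newton's second law: F = m * a
F = 92.7 * 3.12 = 289.22 N

289.22 N


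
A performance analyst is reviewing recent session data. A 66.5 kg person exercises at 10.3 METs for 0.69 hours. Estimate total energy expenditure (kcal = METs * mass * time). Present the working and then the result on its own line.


Energy = METs * mass(kg) * time(h)
= 10.3 * 66.5 * 0.69
= 472.62 kcal

472.62 kcal


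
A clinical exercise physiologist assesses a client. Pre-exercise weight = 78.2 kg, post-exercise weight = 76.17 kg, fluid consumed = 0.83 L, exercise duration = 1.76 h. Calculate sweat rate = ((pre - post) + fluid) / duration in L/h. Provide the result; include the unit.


Weight loss = 78.2 - 76.17 = 2.03 kg (approx L)
Total sweat = 2.03 + 0.83 = 2.86 L
Sweat rate = 2.86 / 1.76 = 1.625 L/h

1.625 L/h


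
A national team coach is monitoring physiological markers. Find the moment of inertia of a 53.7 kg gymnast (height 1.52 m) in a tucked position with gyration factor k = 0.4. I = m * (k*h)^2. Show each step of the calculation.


Radius of gyration = 0.4 * 1.52 = 0.608 m
I = 53.7 * 0.608^2
= 53.7 * 0.369664
= 19.851 kg*m^2

19.851 kg*m^2


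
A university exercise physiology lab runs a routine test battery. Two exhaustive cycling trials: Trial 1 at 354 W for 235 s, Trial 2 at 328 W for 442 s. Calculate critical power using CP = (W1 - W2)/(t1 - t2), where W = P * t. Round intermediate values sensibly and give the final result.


W1 = 354 * 235 = 83190 J
W2 = 328 * 442 = 144976 J
CP = (83190 - 144976) / (235 - 442)
= -61786 / -207
= 298.48 W

298.48 W


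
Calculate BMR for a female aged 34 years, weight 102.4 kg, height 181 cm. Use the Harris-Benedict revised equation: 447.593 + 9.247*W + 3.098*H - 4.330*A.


Substituting values:
W term = 9.247 * 102.4 = 946.8928
H term = 3.098 * 181 = 560.738
A term = 4.330 * 34 = 147.22
BMR = 1808.0 kcal/day

1808.0 kcal/day


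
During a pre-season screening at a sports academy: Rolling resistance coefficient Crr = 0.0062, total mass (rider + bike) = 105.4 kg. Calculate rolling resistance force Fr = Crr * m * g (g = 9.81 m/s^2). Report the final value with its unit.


Fr = Crr * m * g
= 0.0062 * 105.4 * 9.81
= 6.411 N

6.411 N


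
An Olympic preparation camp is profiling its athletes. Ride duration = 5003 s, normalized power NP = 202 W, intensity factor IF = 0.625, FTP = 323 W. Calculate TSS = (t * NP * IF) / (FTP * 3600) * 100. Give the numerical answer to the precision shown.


Numerator = 5003 * 202 * 0.625 = 631628.75
Denominator = 323 * 3600 = 1162800
TSS = 631628.75 / 1162800 * 100
= 54.32

54.32 TSS


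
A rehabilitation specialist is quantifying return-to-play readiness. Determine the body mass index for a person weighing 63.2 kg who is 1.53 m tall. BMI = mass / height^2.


BMI = mass / height^2
= 63.2 / 1.53^2
= 63.2 / 2.3409
= 27.0 kg/m^2

27.0 kg/m^2


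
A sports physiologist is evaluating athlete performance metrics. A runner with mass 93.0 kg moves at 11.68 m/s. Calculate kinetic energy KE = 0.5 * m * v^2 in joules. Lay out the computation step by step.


v^2 = 11.68^2 = 136.4224
KE = 0.5 * 93.0 * 136.4224
= 6343.64 J

6343.64 J


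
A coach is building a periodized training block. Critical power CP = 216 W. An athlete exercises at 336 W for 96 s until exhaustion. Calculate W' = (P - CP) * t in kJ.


P - CP = 336 - 216 = 120 W
W' = 120 * 96 = 11520 J
= 11520 / 1000 = 11.52 kJ

11.52 kJ


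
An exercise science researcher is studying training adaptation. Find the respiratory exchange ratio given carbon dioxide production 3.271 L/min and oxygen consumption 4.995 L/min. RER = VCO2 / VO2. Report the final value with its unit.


VCO2 = 3.271 L/min
VO2 = 4.995 L/min
RER = 3.271 / 4.995 = 0.6549

0.6549


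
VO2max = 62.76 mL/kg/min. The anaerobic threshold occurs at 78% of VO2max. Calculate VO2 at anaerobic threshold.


AT fraction = 78 / 100 = 0.78
AT VO2 = 62.76 * 0.78
= 48.95 mL/kg/min

48.95 mL/kg/min


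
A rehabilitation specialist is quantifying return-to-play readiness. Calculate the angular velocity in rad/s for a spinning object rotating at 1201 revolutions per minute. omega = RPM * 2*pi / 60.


omega = RPM * 2*pi / 60
= 1201 * 6.28318531 / 60
= 125.768 rad/s

125.768 rad/s


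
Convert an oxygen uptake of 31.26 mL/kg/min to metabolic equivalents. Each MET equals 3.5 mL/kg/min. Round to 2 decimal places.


One MET = 3.5 mL/kg/min
Number of METs = 31.26 / 3.5
= 8.93 METs

8.93 METs


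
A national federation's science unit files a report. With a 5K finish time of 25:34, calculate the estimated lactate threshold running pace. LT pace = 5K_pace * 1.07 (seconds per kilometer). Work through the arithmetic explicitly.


Race duration = 1534 s for 5 km
Average pace = 1534 / 5 = 306.8 s/km
LT pace = 306.8 * 1.07
= 328.28 s/km

328.28 s/km


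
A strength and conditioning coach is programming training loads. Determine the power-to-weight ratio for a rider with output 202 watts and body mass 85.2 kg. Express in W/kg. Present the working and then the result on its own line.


P/W = 202 / 85.2 = 2.371 W/kg

2.371 W/kg


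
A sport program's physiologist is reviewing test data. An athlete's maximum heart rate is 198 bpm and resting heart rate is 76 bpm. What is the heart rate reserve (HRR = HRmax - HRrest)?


HRR = HRmax - HRrest
= 198 - 76
= 122 bpm

122 bpm


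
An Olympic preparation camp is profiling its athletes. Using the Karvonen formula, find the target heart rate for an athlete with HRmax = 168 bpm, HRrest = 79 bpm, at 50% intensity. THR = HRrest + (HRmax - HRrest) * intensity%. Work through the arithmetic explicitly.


HRR = 168 - 79 = 89
THR = 79 + 89 * 0.5
= 79 + 44.5
= 123.5 bpm

123.5 bpm


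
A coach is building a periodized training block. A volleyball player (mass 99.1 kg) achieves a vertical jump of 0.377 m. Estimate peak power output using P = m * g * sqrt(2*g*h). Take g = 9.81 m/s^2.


2 * g * h = 2 * 9.81 * 0.377 = 7.39674
sqrt(7.39674) = 2.719695 m/s
P = 99.1 * 9.81 * 2.719695 = 2644.01 W

2644.01 W


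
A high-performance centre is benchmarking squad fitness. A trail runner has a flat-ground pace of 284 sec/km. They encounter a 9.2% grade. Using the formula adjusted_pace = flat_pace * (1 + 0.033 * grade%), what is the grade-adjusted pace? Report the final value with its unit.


Grade factor = 1 + 0.033 * 9.2 = 1.3036
Adjusted = 284 * 1.3036 = 370.22 sec/km

370.22 s/km


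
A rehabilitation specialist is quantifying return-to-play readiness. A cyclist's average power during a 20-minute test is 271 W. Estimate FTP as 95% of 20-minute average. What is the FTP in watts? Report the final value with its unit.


FTP = 20-min power * 0.95
= 271 * 0.95
= 257.45 W

257.45 W


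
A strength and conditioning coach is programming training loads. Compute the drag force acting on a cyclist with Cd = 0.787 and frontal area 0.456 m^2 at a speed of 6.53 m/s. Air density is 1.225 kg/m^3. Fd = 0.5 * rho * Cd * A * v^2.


Step 1: v^2 = 42.6409
Step 2: Fd = 0.5 * 1.225 * 0.787 * 0.456 * 42.6409
= 9.373 N

9.373 N


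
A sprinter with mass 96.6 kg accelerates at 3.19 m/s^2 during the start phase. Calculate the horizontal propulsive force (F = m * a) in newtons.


F = m * a
= 96.6 * 3.19
= 308.15 N

308.15 N


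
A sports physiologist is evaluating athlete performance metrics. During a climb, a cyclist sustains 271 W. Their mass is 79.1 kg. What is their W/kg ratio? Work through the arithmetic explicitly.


Power-to-weight = 271 W / 79.1 kg
= 3.426 W/kg

3.426 W/kg


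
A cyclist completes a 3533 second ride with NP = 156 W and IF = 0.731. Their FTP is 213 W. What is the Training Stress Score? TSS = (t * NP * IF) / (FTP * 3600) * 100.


t * NP * IF = 3533 * 156 * 0.731 = 402889.188
FTP * 3600 = 766800
TSS = (402889.188 / 766800) * 100 = 52.54

52.54 TSS


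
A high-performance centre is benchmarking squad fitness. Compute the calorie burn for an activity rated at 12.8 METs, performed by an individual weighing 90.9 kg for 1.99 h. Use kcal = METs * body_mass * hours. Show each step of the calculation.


Product of METs and mass = 12.8 * 90.9 = 1163.52
Total kcal = 1163.52 * 1.99 = 2315.4 kcal

2315.4 kcal


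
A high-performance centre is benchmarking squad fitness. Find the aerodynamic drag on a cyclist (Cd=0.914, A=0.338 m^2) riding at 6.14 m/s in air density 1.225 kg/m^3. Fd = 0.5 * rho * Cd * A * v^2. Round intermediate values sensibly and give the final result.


Fd = 0.5 * 1.225 * 0.914 * 0.338 * 6.14^2
= 0.5 * 1.225 * 0.914 * 0.338 * 37.6996
= 7.134 N

7.134 N


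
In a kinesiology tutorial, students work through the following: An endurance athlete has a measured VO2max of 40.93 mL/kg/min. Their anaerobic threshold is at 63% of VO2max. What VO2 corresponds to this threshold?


Anaerobic threshold VO2 = VO2max * 63%
= 40.93 * 0.63
= 25.79 mL/kg/min

25.79 mL/kg/min


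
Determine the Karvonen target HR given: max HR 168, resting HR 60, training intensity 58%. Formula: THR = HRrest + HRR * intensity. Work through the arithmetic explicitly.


HRR = HRmax - HRrest = 168 - 60 = 108
THR = 60 + 108 * 0.58
= 122.64 bpm

122.64 bpm


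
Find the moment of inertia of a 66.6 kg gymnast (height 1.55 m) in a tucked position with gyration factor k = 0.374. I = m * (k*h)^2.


Radius of gyration = 0.374 * 1.55 = 0.5797 m
I = 66.6 * 0.5797^2
= 66.6 * 0.336052
= 22.381 kg*m^2

22.381 kg*m^2


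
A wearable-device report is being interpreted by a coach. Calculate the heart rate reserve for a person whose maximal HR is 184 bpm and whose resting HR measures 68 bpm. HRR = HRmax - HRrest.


HRmax = 184 bpm
HRrest = 68 bpm
HRR = 184 - 68 = 116 bpm

116 bpm


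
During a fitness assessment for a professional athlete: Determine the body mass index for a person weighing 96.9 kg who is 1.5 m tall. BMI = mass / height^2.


BMI = mass / height^2
= 96.9 / 1.5^2
= 96.9 / 2.25
= 43.07 kg/m^2

43.07 kg/m^2


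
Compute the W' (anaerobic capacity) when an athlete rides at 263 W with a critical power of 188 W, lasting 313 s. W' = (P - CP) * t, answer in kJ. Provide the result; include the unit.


Above-CP power = 75 W
Duration = 313 s
W' = 75 * 313 = 23475 J
Convert: 23475 / 1000 = 23.475 kJ

23.475 kJ


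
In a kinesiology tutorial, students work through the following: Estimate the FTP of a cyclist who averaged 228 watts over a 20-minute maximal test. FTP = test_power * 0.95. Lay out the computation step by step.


FTP = 228 * 0.95 = 216.6 W

216.6 W


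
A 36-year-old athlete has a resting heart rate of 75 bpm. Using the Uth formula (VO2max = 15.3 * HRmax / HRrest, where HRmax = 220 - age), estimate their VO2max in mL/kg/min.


HRmax = 220 - 36 = 184 bpm
Ratio = HRmax / HRrest = 184 / 75 = 2.4533
VO2max = 15.3 * 2.4533 = 37.54 mL/kg/min

37.54 mL/kg/min


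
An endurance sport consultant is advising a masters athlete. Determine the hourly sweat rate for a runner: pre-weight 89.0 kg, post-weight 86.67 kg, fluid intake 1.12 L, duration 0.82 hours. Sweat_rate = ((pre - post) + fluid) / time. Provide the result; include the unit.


Mass lost = 89.0 - 86.67 = 2.33 kg
Add fluid consumed: 2.33 + 1.12 = 3.45 L total sweat
Sweat rate = 3.45 / 0.82 = 4.207 L/h

4.207 L/h


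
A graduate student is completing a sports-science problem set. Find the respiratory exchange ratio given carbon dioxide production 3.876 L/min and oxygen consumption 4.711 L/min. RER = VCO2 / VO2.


VCO2 = 3.876 L/min
VO2 = 4.711 L/min
RER = 3.876 / 4.711 = 0.8228

0.8228


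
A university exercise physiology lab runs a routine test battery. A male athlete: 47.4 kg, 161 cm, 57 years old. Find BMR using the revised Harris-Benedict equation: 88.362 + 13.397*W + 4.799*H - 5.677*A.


Intercept = 88.362
Weight contribution = 13.397 * 47.4 = 635.0178
Height contribution = 4.799 * 161 = 772.639
Age contribution = 5.677 * 57 = 323.589
BMR = 88.362 + 635.0178 + 772.639 - 323.589
= 1172.43 kcal/day

1172.43 kcal/day


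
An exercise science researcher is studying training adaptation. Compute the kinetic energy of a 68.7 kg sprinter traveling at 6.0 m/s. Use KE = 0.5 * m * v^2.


Velocity squared = 36.0
KE = 0.5 * 68.7 * 36.0 = 1236.6 J

1236.6 J


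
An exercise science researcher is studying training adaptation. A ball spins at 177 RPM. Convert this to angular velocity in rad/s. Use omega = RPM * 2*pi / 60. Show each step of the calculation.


omega = 177 * 2 * pi / 60
= 177 * 6.28318531 / 60
= 1112.124 / 60
= 18.535 rad/s

18.535 rad/s


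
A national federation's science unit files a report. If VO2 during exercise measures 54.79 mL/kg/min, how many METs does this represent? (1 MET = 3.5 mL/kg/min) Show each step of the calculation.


METs = VO2 / 3.5 = 54.79 / 3.5 = 15.65

15.65 METs


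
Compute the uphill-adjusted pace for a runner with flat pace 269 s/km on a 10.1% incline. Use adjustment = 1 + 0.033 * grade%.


Adjustment factor = 1 + 0.033 * 10.1 = 1.3333
Grade-adjusted pace = 269 * 1.3333 = 358.66 s/km

358.66 s/km


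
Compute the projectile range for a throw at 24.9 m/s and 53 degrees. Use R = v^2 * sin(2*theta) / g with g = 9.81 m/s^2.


Two times the angle = 106 degrees
sin(106) = 0.961262
R = 620.01 * 0.961262 / 9.81 = 60.754 m

60.754 m


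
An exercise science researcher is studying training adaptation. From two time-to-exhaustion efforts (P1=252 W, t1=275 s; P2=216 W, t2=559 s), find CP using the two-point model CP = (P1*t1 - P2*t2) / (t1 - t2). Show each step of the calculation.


Work in trial 1 = 69300 J
Work in trial 2 = 120744 J
Delta work = -51444 J
Delta time = -284 s
CP = -51444 / -284 = 181.14 W

181.14 W


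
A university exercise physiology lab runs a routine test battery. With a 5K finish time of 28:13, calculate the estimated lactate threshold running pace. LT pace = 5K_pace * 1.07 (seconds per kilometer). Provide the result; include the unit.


Race duration = 1693 s for 5 km
Average pace = 1693 / 5 = 338.6 s/km
LT pace = 338.6 * 1.07
= 362.3 s/km

362.3 s/km


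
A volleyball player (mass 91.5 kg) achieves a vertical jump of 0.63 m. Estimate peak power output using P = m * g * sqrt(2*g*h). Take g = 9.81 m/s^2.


2 * g * h = 2 * 9.81 * 0.63 = 12.3606
sqrt(12.3606) = 3.515764 m/s
P = 91.5 * 9.81 * 3.515764 = 3155.8 W

3155.8 W


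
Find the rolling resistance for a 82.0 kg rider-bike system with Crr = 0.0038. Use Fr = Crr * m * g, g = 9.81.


m * g = 82.0 * 9.81 = 804.42 N
Fr = 0.0038 * 804.42 = 3.057 N

3.057 N


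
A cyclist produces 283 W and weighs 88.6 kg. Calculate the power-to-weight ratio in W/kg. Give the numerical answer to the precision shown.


P/W = power / mass
= 283 / 88.6
= 3.194 W/kg

3.194 W/kg


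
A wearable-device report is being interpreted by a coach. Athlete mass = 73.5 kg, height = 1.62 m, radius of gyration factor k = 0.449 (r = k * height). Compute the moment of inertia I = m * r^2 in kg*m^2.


r = k * height = 0.449 * 1.62 = 0.72738 m
r^2 = 0.72738^2 = 0.529082
I = 73.5 * 0.529082 = 38.888 kg*m^2

38.888 kg*m^2


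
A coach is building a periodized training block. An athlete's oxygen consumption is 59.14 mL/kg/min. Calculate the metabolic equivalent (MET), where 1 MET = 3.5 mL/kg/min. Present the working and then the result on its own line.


MET = VO2 / 3.5
= 59.14 / 3.5
= 16.9 METs

16.9 METs


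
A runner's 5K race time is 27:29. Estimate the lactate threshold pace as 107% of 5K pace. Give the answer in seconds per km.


Total race time = 27*60 + 29 = 1649 seconds
5K pace = 1649 / 5 = 329.8 sec/km
LT pace = 329.8 * 1.07 = 352.89 sec/km

352.89 s/km


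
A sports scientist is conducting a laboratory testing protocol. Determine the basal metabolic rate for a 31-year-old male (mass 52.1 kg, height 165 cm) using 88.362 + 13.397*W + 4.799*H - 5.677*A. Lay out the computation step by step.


BMR = 88.362 + 13.397*52.1 + 4.799*165 - 5.677*31
= 1402.19 kcal/day

1402.19 kcal/day


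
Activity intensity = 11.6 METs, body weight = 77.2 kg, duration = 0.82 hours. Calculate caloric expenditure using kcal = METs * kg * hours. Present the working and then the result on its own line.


kcal = 11.6 * 77.2 * 0.82
= 895.52 * 0.82
= 734.33 kcal

734.33 kcal


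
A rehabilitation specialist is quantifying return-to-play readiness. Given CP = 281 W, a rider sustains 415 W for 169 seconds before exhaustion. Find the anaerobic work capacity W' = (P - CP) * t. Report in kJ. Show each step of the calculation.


Excess power = 415 - 281 = 134 W
Work above CP = 134 * 169 = 22646 J
W' = 22.646 kJ

22.646 kJ


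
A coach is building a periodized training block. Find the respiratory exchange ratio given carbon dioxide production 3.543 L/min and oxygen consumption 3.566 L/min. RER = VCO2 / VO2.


VCO2 = 3.543 L/min
VO2 = 3.566 L/min
RER = 3.543 / 3.566 = 0.9936

0.9936
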